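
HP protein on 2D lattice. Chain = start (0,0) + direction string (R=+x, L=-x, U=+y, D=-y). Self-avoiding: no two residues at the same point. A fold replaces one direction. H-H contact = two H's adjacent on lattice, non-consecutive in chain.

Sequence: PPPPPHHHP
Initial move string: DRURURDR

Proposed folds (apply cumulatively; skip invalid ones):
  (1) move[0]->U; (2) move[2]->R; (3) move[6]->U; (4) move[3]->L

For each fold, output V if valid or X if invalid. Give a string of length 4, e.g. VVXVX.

Answer: VVVX

Derivation:
Initial: DRURURDR -> [(0, 0), (0, -1), (1, -1), (1, 0), (2, 0), (2, 1), (3, 1), (3, 0), (4, 0)]
Fold 1: move[0]->U => URURURDR VALID
Fold 2: move[2]->R => URRRURDR VALID
Fold 3: move[6]->U => URRRURUR VALID
Fold 4: move[3]->L => URRLURUR INVALID (collision), skipped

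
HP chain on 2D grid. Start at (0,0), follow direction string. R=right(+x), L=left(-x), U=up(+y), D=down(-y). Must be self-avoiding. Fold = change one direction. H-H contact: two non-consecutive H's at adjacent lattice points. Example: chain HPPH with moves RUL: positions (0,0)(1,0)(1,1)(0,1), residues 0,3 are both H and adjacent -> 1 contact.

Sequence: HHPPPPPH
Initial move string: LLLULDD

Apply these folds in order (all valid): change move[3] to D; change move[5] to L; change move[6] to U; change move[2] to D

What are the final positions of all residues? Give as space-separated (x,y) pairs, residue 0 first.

Initial moves: LLLULDD
Fold: move[3]->D => LLLDLDD (positions: [(0, 0), (-1, 0), (-2, 0), (-3, 0), (-3, -1), (-4, -1), (-4, -2), (-4, -3)])
Fold: move[5]->L => LLLDLLD (positions: [(0, 0), (-1, 0), (-2, 0), (-3, 0), (-3, -1), (-4, -1), (-5, -1), (-5, -2)])
Fold: move[6]->U => LLLDLLU (positions: [(0, 0), (-1, 0), (-2, 0), (-3, 0), (-3, -1), (-4, -1), (-5, -1), (-5, 0)])
Fold: move[2]->D => LLDDLLU (positions: [(0, 0), (-1, 0), (-2, 0), (-2, -1), (-2, -2), (-3, -2), (-4, -2), (-4, -1)])

Answer: (0,0) (-1,0) (-2,0) (-2,-1) (-2,-2) (-3,-2) (-4,-2) (-4,-1)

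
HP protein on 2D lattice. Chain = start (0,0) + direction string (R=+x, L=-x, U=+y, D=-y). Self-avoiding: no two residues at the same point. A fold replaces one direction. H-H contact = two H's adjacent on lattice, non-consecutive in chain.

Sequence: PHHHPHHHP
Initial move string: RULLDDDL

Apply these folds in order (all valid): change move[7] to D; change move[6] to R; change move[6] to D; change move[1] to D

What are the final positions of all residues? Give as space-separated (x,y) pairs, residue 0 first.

Initial moves: RULLDDDL
Fold: move[7]->D => RULLDDDD (positions: [(0, 0), (1, 0), (1, 1), (0, 1), (-1, 1), (-1, 0), (-1, -1), (-1, -2), (-1, -3)])
Fold: move[6]->R => RULLDDRD (positions: [(0, 0), (1, 0), (1, 1), (0, 1), (-1, 1), (-1, 0), (-1, -1), (0, -1), (0, -2)])
Fold: move[6]->D => RULLDDDD (positions: [(0, 0), (1, 0), (1, 1), (0, 1), (-1, 1), (-1, 0), (-1, -1), (-1, -2), (-1, -3)])
Fold: move[1]->D => RDLLDDDD (positions: [(0, 0), (1, 0), (1, -1), (0, -1), (-1, -1), (-1, -2), (-1, -3), (-1, -4), (-1, -5)])

Answer: (0,0) (1,0) (1,-1) (0,-1) (-1,-1) (-1,-2) (-1,-3) (-1,-4) (-1,-5)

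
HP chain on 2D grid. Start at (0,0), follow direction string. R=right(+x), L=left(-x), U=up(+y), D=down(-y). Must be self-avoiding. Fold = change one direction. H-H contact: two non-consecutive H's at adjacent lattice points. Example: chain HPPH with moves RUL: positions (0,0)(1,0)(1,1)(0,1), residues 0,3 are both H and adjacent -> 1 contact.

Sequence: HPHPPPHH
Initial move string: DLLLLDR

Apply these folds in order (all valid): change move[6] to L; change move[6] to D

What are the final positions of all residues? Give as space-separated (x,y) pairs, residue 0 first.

Answer: (0,0) (0,-1) (-1,-1) (-2,-1) (-3,-1) (-4,-1) (-4,-2) (-4,-3)

Derivation:
Initial moves: DLLLLDR
Fold: move[6]->L => DLLLLDL (positions: [(0, 0), (0, -1), (-1, -1), (-2, -1), (-3, -1), (-4, -1), (-4, -2), (-5, -2)])
Fold: move[6]->D => DLLLLDD (positions: [(0, 0), (0, -1), (-1, -1), (-2, -1), (-3, -1), (-4, -1), (-4, -2), (-4, -3)])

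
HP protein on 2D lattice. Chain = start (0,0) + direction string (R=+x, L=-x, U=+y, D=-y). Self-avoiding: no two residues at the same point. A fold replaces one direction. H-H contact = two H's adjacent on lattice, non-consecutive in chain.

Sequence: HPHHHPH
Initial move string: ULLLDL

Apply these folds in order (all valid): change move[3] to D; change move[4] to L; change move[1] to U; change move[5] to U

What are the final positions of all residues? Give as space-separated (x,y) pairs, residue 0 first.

Answer: (0,0) (0,1) (0,2) (-1,2) (-1,1) (-2,1) (-2,2)

Derivation:
Initial moves: ULLLDL
Fold: move[3]->D => ULLDDL (positions: [(0, 0), (0, 1), (-1, 1), (-2, 1), (-2, 0), (-2, -1), (-3, -1)])
Fold: move[4]->L => ULLDLL (positions: [(0, 0), (0, 1), (-1, 1), (-2, 1), (-2, 0), (-3, 0), (-4, 0)])
Fold: move[1]->U => UULDLL (positions: [(0, 0), (0, 1), (0, 2), (-1, 2), (-1, 1), (-2, 1), (-3, 1)])
Fold: move[5]->U => UULDLU (positions: [(0, 0), (0, 1), (0, 2), (-1, 2), (-1, 1), (-2, 1), (-2, 2)])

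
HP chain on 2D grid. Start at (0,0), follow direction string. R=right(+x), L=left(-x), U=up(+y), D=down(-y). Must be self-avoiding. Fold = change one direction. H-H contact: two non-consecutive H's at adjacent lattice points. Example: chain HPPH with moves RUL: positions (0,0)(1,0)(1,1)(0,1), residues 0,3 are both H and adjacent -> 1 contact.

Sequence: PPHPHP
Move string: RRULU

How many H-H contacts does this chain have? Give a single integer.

Answer: 0

Derivation:
Positions: [(0, 0), (1, 0), (2, 0), (2, 1), (1, 1), (1, 2)]
No H-H contacts found.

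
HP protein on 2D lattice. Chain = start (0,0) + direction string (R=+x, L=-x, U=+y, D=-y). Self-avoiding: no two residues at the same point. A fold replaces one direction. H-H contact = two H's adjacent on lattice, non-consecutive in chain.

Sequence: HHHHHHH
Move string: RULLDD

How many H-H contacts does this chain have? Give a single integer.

Answer: 2

Derivation:
Positions: [(0, 0), (1, 0), (1, 1), (0, 1), (-1, 1), (-1, 0), (-1, -1)]
H-H contact: residue 0 @(0,0) - residue 5 @(-1, 0)
H-H contact: residue 0 @(0,0) - residue 3 @(0, 1)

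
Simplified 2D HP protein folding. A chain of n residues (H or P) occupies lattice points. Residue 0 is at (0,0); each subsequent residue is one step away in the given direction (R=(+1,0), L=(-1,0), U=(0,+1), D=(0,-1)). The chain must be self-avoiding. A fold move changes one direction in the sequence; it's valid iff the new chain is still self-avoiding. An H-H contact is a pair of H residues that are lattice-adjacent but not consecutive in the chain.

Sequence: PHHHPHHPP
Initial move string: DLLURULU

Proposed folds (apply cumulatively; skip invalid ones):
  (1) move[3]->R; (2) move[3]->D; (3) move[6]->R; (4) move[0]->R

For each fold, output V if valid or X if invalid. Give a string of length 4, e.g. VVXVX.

Answer: XXVX

Derivation:
Initial: DLLURULU -> [(0, 0), (0, -1), (-1, -1), (-2, -1), (-2, 0), (-1, 0), (-1, 1), (-2, 1), (-2, 2)]
Fold 1: move[3]->R => DLLRRULU INVALID (collision), skipped
Fold 2: move[3]->D => DLLDRULU INVALID (collision), skipped
Fold 3: move[6]->R => DLLURURU VALID
Fold 4: move[0]->R => RLLURURU INVALID (collision), skipped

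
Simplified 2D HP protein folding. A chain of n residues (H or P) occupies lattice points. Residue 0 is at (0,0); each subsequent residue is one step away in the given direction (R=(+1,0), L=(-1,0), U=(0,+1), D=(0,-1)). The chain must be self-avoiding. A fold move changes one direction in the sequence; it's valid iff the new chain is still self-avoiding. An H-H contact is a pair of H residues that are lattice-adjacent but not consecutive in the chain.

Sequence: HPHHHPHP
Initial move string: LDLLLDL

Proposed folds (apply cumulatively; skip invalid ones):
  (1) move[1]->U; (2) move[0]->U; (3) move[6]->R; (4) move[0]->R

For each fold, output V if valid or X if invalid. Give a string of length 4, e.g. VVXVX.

Initial: LDLLLDL -> [(0, 0), (-1, 0), (-1, -1), (-2, -1), (-3, -1), (-4, -1), (-4, -2), (-5, -2)]
Fold 1: move[1]->U => LULLLDL VALID
Fold 2: move[0]->U => UULLLDL VALID
Fold 3: move[6]->R => UULLLDR VALID
Fold 4: move[0]->R => RULLLDR VALID

Answer: VVVV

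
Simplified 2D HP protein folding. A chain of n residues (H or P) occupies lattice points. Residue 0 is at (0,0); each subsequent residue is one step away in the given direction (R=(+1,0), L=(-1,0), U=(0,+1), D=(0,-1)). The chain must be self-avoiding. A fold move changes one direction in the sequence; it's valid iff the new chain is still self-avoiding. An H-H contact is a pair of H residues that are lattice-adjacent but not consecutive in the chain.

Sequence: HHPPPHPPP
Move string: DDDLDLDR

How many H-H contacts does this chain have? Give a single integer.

Answer: 0

Derivation:
Positions: [(0, 0), (0, -1), (0, -2), (0, -3), (-1, -3), (-1, -4), (-2, -4), (-2, -5), (-1, -5)]
No H-H contacts found.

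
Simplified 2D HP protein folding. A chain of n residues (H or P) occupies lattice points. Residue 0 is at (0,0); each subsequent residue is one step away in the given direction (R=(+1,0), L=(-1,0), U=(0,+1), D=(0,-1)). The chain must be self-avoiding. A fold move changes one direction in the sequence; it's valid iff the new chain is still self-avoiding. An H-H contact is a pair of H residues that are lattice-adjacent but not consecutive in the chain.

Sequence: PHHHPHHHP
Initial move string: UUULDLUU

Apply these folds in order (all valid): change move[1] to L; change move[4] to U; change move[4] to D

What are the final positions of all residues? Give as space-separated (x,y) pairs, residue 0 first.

Initial moves: UUULDLUU
Fold: move[1]->L => ULULDLUU (positions: [(0, 0), (0, 1), (-1, 1), (-1, 2), (-2, 2), (-2, 1), (-3, 1), (-3, 2), (-3, 3)])
Fold: move[4]->U => ULULULUU (positions: [(0, 0), (0, 1), (-1, 1), (-1, 2), (-2, 2), (-2, 3), (-3, 3), (-3, 4), (-3, 5)])
Fold: move[4]->D => ULULDLUU (positions: [(0, 0), (0, 1), (-1, 1), (-1, 2), (-2, 2), (-2, 1), (-3, 1), (-3, 2), (-3, 3)])

Answer: (0,0) (0,1) (-1,1) (-1,2) (-2,2) (-2,1) (-3,1) (-3,2) (-3,3)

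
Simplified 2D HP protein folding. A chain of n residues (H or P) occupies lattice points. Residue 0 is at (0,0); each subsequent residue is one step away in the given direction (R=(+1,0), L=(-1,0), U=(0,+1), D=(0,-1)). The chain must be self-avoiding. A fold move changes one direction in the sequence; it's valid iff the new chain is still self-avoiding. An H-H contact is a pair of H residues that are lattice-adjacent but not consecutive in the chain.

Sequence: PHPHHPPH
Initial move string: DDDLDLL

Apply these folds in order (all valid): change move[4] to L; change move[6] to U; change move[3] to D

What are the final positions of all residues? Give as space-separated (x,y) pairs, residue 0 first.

Initial moves: DDDLDLL
Fold: move[4]->L => DDDLLLL (positions: [(0, 0), (0, -1), (0, -2), (0, -3), (-1, -3), (-2, -3), (-3, -3), (-4, -3)])
Fold: move[6]->U => DDDLLLU (positions: [(0, 0), (0, -1), (0, -2), (0, -3), (-1, -3), (-2, -3), (-3, -3), (-3, -2)])
Fold: move[3]->D => DDDDLLU (positions: [(0, 0), (0, -1), (0, -2), (0, -3), (0, -4), (-1, -4), (-2, -4), (-2, -3)])

Answer: (0,0) (0,-1) (0,-2) (0,-3) (0,-4) (-1,-4) (-2,-4) (-2,-3)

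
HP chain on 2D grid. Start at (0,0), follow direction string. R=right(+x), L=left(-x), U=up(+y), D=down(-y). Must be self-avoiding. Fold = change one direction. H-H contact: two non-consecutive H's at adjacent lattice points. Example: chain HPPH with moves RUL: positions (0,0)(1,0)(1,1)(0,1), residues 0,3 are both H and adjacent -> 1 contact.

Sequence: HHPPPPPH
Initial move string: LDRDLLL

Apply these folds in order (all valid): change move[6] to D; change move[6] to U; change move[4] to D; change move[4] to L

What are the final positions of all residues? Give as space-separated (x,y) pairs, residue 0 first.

Answer: (0,0) (-1,0) (-1,-1) (0,-1) (0,-2) (-1,-2) (-2,-2) (-2,-1)

Derivation:
Initial moves: LDRDLLL
Fold: move[6]->D => LDRDLLD (positions: [(0, 0), (-1, 0), (-1, -1), (0, -1), (0, -2), (-1, -2), (-2, -2), (-2, -3)])
Fold: move[6]->U => LDRDLLU (positions: [(0, 0), (-1, 0), (-1, -1), (0, -1), (0, -2), (-1, -2), (-2, -2), (-2, -1)])
Fold: move[4]->D => LDRDDLU (positions: [(0, 0), (-1, 0), (-1, -1), (0, -1), (0, -2), (0, -3), (-1, -3), (-1, -2)])
Fold: move[4]->L => LDRDLLU (positions: [(0, 0), (-1, 0), (-1, -1), (0, -1), (0, -2), (-1, -2), (-2, -2), (-2, -1)])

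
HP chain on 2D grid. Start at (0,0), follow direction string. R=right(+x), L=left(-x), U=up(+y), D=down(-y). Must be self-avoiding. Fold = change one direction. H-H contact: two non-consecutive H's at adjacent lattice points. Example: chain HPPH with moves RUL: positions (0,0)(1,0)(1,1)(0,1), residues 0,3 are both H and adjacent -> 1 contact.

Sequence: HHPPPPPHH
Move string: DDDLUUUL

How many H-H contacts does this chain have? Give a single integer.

Positions: [(0, 0), (0, -1), (0, -2), (0, -3), (-1, -3), (-1, -2), (-1, -1), (-1, 0), (-2, 0)]
H-H contact: residue 0 @(0,0) - residue 7 @(-1, 0)

Answer: 1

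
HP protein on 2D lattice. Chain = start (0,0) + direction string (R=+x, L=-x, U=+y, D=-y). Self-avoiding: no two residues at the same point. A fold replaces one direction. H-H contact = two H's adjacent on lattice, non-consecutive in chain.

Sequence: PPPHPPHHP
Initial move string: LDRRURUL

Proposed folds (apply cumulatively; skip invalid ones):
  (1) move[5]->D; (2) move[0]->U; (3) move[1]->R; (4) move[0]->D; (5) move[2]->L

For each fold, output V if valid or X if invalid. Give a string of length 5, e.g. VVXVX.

Answer: XXXVX

Derivation:
Initial: LDRRURUL -> [(0, 0), (-1, 0), (-1, -1), (0, -1), (1, -1), (1, 0), (2, 0), (2, 1), (1, 1)]
Fold 1: move[5]->D => LDRRUDUL INVALID (collision), skipped
Fold 2: move[0]->U => UDRRURUL INVALID (collision), skipped
Fold 3: move[1]->R => LRRRURUL INVALID (collision), skipped
Fold 4: move[0]->D => DDRRURUL VALID
Fold 5: move[2]->L => DDLRURUL INVALID (collision), skipped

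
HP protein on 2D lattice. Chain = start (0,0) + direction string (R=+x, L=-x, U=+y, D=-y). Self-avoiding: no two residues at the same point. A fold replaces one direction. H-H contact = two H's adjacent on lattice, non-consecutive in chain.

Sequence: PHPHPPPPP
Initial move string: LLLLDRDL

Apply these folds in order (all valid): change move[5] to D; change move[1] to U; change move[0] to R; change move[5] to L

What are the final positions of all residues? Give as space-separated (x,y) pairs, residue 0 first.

Initial moves: LLLLDRDL
Fold: move[5]->D => LLLLDDDL (positions: [(0, 0), (-1, 0), (-2, 0), (-3, 0), (-4, 0), (-4, -1), (-4, -2), (-4, -3), (-5, -3)])
Fold: move[1]->U => LULLDDDL (positions: [(0, 0), (-1, 0), (-1, 1), (-2, 1), (-3, 1), (-3, 0), (-3, -1), (-3, -2), (-4, -2)])
Fold: move[0]->R => RULLDDDL (positions: [(0, 0), (1, 0), (1, 1), (0, 1), (-1, 1), (-1, 0), (-1, -1), (-1, -2), (-2, -2)])
Fold: move[5]->L => RULLDLDL (positions: [(0, 0), (1, 0), (1, 1), (0, 1), (-1, 1), (-1, 0), (-2, 0), (-2, -1), (-3, -1)])

Answer: (0,0) (1,0) (1,1) (0,1) (-1,1) (-1,0) (-2,0) (-2,-1) (-3,-1)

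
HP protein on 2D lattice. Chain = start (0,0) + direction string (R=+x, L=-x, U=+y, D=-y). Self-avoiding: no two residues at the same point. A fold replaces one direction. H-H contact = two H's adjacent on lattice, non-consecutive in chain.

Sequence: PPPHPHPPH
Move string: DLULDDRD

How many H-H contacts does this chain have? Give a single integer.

Answer: 0

Derivation:
Positions: [(0, 0), (0, -1), (-1, -1), (-1, 0), (-2, 0), (-2, -1), (-2, -2), (-1, -2), (-1, -3)]
No H-H contacts found.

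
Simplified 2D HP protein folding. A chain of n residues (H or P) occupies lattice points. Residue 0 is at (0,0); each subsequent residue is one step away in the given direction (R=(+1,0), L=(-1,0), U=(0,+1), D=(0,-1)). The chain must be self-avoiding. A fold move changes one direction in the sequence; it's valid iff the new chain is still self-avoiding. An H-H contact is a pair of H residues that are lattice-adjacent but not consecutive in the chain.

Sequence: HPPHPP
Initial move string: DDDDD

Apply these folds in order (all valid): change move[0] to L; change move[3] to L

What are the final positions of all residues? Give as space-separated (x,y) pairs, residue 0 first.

Initial moves: DDDDD
Fold: move[0]->L => LDDDD (positions: [(0, 0), (-1, 0), (-1, -1), (-1, -2), (-1, -3), (-1, -4)])
Fold: move[3]->L => LDDLD (positions: [(0, 0), (-1, 0), (-1, -1), (-1, -2), (-2, -2), (-2, -3)])

Answer: (0,0) (-1,0) (-1,-1) (-1,-2) (-2,-2) (-2,-3)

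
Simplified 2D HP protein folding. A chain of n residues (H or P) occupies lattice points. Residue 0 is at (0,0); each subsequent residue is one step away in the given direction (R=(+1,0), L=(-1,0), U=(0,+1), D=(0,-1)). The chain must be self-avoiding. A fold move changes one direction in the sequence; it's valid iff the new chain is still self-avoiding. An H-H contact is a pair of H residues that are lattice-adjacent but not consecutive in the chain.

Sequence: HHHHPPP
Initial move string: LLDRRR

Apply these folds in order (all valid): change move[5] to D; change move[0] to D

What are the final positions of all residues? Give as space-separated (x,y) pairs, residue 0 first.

Initial moves: LLDRRR
Fold: move[5]->D => LLDRRD (positions: [(0, 0), (-1, 0), (-2, 0), (-2, -1), (-1, -1), (0, -1), (0, -2)])
Fold: move[0]->D => DLDRRD (positions: [(0, 0), (0, -1), (-1, -1), (-1, -2), (0, -2), (1, -2), (1, -3)])

Answer: (0,0) (0,-1) (-1,-1) (-1,-2) (0,-2) (1,-2) (1,-3)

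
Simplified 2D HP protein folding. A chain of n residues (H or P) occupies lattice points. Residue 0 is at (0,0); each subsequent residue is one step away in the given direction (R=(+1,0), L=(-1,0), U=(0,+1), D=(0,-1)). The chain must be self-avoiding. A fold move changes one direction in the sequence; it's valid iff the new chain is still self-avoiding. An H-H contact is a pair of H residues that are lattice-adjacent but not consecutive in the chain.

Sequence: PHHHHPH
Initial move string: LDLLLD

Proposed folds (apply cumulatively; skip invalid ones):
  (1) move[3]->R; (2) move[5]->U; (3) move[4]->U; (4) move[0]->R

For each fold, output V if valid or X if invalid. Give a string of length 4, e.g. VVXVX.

Answer: XVVV

Derivation:
Initial: LDLLLD -> [(0, 0), (-1, 0), (-1, -1), (-2, -1), (-3, -1), (-4, -1), (-4, -2)]
Fold 1: move[3]->R => LDLRLD INVALID (collision), skipped
Fold 2: move[5]->U => LDLLLU VALID
Fold 3: move[4]->U => LDLLUU VALID
Fold 4: move[0]->R => RDLLUU VALID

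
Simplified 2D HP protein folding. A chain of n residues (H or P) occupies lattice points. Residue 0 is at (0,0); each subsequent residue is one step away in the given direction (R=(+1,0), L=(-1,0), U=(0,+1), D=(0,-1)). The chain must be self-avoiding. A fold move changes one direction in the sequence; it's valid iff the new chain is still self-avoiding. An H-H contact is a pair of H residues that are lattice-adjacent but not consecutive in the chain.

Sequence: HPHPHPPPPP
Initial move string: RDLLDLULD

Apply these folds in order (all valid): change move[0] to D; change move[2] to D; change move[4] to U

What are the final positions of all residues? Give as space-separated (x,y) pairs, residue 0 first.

Initial moves: RDLLDLULD
Fold: move[0]->D => DDLLDLULD (positions: [(0, 0), (0, -1), (0, -2), (-1, -2), (-2, -2), (-2, -3), (-3, -3), (-3, -2), (-4, -2), (-4, -3)])
Fold: move[2]->D => DDDLDLULD (positions: [(0, 0), (0, -1), (0, -2), (0, -3), (-1, -3), (-1, -4), (-2, -4), (-2, -3), (-3, -3), (-3, -4)])
Fold: move[4]->U => DDDLULULD (positions: [(0, 0), (0, -1), (0, -2), (0, -3), (-1, -3), (-1, -2), (-2, -2), (-2, -1), (-3, -1), (-3, -2)])

Answer: (0,0) (0,-1) (0,-2) (0,-3) (-1,-3) (-1,-2) (-2,-2) (-2,-1) (-3,-1) (-3,-2)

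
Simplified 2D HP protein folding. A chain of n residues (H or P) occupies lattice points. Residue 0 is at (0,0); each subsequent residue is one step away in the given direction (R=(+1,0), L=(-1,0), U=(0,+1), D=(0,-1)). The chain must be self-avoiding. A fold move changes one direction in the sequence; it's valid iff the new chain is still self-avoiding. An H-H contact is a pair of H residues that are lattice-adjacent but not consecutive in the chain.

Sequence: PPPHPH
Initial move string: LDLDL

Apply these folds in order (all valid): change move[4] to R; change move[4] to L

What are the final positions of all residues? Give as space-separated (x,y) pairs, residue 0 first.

Initial moves: LDLDL
Fold: move[4]->R => LDLDR (positions: [(0, 0), (-1, 0), (-1, -1), (-2, -1), (-2, -2), (-1, -2)])
Fold: move[4]->L => LDLDL (positions: [(0, 0), (-1, 0), (-1, -1), (-2, -1), (-2, -2), (-3, -2)])

Answer: (0,0) (-1,0) (-1,-1) (-2,-1) (-2,-2) (-3,-2)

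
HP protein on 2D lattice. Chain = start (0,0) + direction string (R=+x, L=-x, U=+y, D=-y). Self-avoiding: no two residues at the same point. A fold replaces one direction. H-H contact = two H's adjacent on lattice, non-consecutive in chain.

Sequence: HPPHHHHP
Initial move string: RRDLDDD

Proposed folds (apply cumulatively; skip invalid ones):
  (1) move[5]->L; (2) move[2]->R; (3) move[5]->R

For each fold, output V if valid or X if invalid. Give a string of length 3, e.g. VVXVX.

Initial: RRDLDDD -> [(0, 0), (1, 0), (2, 0), (2, -1), (1, -1), (1, -2), (1, -3), (1, -4)]
Fold 1: move[5]->L => RRDLDLD VALID
Fold 2: move[2]->R => RRRLDLD INVALID (collision), skipped
Fold 3: move[5]->R => RRDLDRD VALID

Answer: VXV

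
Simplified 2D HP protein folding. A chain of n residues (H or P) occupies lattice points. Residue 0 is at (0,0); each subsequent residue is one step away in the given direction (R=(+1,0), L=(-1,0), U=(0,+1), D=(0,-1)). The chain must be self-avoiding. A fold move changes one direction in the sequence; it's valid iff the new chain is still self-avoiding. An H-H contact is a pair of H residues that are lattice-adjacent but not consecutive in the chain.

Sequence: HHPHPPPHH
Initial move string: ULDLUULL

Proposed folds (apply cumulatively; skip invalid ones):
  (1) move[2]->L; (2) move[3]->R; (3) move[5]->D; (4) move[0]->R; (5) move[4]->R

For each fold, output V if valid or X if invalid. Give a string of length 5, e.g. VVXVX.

Initial: ULDLUULL -> [(0, 0), (0, 1), (-1, 1), (-1, 0), (-2, 0), (-2, 1), (-2, 2), (-3, 2), (-4, 2)]
Fold 1: move[2]->L => ULLLUULL VALID
Fold 2: move[3]->R => ULLRUULL INVALID (collision), skipped
Fold 3: move[5]->D => ULLLUDLL INVALID (collision), skipped
Fold 4: move[0]->R => RLLLUULL INVALID (collision), skipped
Fold 5: move[4]->R => ULLLRULL INVALID (collision), skipped

Answer: VXXXX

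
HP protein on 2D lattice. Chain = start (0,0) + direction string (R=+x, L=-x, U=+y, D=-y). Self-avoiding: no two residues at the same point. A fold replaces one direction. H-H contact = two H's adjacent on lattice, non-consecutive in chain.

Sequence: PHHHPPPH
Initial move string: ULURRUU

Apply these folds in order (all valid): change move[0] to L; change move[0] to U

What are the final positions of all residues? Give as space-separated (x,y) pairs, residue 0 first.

Initial moves: ULURRUU
Fold: move[0]->L => LLURRUU (positions: [(0, 0), (-1, 0), (-2, 0), (-2, 1), (-1, 1), (0, 1), (0, 2), (0, 3)])
Fold: move[0]->U => ULURRUU (positions: [(0, 0), (0, 1), (-1, 1), (-1, 2), (0, 2), (1, 2), (1, 3), (1, 4)])

Answer: (0,0) (0,1) (-1,1) (-1,2) (0,2) (1,2) (1,3) (1,4)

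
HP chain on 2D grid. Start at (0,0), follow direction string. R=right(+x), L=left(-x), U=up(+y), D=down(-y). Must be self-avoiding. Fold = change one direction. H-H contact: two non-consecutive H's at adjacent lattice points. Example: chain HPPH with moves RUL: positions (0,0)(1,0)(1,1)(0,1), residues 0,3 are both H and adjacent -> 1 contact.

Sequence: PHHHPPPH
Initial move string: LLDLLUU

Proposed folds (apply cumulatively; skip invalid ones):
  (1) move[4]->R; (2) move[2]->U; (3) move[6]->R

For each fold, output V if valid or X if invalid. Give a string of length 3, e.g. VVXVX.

Answer: XVV

Derivation:
Initial: LLDLLUU -> [(0, 0), (-1, 0), (-2, 0), (-2, -1), (-3, -1), (-4, -1), (-4, 0), (-4, 1)]
Fold 1: move[4]->R => LLDLRUU INVALID (collision), skipped
Fold 2: move[2]->U => LLULLUU VALID
Fold 3: move[6]->R => LLULLUR VALID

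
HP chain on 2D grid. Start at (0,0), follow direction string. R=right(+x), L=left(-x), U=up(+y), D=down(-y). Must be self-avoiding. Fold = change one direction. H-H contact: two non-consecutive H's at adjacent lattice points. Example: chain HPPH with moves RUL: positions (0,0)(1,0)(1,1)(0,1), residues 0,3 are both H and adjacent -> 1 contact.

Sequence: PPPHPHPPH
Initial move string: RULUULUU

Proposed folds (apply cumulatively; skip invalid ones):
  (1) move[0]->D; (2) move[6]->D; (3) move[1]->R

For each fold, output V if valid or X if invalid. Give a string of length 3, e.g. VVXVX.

Answer: XXX

Derivation:
Initial: RULUULUU -> [(0, 0), (1, 0), (1, 1), (0, 1), (0, 2), (0, 3), (-1, 3), (-1, 4), (-1, 5)]
Fold 1: move[0]->D => DULUULUU INVALID (collision), skipped
Fold 2: move[6]->D => RULUULDU INVALID (collision), skipped
Fold 3: move[1]->R => RRLUULUU INVALID (collision), skipped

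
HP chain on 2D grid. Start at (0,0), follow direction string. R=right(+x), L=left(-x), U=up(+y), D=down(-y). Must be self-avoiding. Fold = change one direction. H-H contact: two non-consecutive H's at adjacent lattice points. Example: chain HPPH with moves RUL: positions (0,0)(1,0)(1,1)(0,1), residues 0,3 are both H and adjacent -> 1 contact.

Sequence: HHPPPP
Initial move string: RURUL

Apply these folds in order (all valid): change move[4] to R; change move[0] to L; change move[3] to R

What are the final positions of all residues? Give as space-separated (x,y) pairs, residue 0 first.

Answer: (0,0) (-1,0) (-1,1) (0,1) (1,1) (2,1)

Derivation:
Initial moves: RURUL
Fold: move[4]->R => RURUR (positions: [(0, 0), (1, 0), (1, 1), (2, 1), (2, 2), (3, 2)])
Fold: move[0]->L => LURUR (positions: [(0, 0), (-1, 0), (-1, 1), (0, 1), (0, 2), (1, 2)])
Fold: move[3]->R => LURRR (positions: [(0, 0), (-1, 0), (-1, 1), (0, 1), (1, 1), (2, 1)])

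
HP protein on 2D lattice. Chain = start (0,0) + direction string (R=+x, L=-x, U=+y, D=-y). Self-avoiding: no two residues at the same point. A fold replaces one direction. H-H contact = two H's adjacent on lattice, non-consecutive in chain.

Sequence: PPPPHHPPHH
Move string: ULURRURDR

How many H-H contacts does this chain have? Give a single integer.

Positions: [(0, 0), (0, 1), (-1, 1), (-1, 2), (0, 2), (1, 2), (1, 3), (2, 3), (2, 2), (3, 2)]
H-H contact: residue 5 @(1,2) - residue 8 @(2, 2)

Answer: 1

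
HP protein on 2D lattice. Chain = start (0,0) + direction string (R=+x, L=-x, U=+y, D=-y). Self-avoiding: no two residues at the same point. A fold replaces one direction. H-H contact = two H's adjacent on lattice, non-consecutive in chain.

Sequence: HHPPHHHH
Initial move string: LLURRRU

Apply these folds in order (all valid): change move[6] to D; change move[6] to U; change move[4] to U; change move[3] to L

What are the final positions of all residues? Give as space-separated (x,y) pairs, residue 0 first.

Initial moves: LLURRRU
Fold: move[6]->D => LLURRRD (positions: [(0, 0), (-1, 0), (-2, 0), (-2, 1), (-1, 1), (0, 1), (1, 1), (1, 0)])
Fold: move[6]->U => LLURRRU (positions: [(0, 0), (-1, 0), (-2, 0), (-2, 1), (-1, 1), (0, 1), (1, 1), (1, 2)])
Fold: move[4]->U => LLURURU (positions: [(0, 0), (-1, 0), (-2, 0), (-2, 1), (-1, 1), (-1, 2), (0, 2), (0, 3)])
Fold: move[3]->L => LLULURU (positions: [(0, 0), (-1, 0), (-2, 0), (-2, 1), (-3, 1), (-3, 2), (-2, 2), (-2, 3)])

Answer: (0,0) (-1,0) (-2,0) (-2,1) (-3,1) (-3,2) (-2,2) (-2,3)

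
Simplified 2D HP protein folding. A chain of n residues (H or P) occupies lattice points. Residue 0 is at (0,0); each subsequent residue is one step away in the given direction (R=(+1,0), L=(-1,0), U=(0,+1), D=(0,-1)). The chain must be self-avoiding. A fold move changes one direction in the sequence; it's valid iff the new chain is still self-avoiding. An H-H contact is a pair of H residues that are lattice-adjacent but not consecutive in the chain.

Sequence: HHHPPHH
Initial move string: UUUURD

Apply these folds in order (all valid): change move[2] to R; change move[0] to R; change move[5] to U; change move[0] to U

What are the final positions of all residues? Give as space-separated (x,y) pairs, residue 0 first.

Initial moves: UUUURD
Fold: move[2]->R => UURURD (positions: [(0, 0), (0, 1), (0, 2), (1, 2), (1, 3), (2, 3), (2, 2)])
Fold: move[0]->R => RURURD (positions: [(0, 0), (1, 0), (1, 1), (2, 1), (2, 2), (3, 2), (3, 1)])
Fold: move[5]->U => RURURU (positions: [(0, 0), (1, 0), (1, 1), (2, 1), (2, 2), (3, 2), (3, 3)])
Fold: move[0]->U => UURURU (positions: [(0, 0), (0, 1), (0, 2), (1, 2), (1, 3), (2, 3), (2, 4)])

Answer: (0,0) (0,1) (0,2) (1,2) (1,3) (2,3) (2,4)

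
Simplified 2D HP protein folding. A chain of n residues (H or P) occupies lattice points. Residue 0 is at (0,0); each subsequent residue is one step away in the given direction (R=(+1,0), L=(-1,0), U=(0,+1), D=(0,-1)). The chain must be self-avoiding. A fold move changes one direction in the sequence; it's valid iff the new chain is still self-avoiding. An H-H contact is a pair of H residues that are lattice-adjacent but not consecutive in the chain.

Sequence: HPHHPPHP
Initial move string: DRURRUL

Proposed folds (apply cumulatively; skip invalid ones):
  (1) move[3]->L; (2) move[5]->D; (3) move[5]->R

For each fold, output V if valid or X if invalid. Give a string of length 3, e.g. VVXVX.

Answer: XVX

Derivation:
Initial: DRURRUL -> [(0, 0), (0, -1), (1, -1), (1, 0), (2, 0), (3, 0), (3, 1), (2, 1)]
Fold 1: move[3]->L => DRULRUL INVALID (collision), skipped
Fold 2: move[5]->D => DRURRDL VALID
Fold 3: move[5]->R => DRURRRL INVALID (collision), skipped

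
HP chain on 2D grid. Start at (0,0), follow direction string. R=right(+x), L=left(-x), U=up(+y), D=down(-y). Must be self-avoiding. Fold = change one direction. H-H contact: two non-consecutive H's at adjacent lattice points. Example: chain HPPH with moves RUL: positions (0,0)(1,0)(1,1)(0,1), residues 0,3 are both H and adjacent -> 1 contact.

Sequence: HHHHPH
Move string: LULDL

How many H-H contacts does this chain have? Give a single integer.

Positions: [(0, 0), (-1, 0), (-1, 1), (-2, 1), (-2, 0), (-3, 0)]
No H-H contacts found.

Answer: 0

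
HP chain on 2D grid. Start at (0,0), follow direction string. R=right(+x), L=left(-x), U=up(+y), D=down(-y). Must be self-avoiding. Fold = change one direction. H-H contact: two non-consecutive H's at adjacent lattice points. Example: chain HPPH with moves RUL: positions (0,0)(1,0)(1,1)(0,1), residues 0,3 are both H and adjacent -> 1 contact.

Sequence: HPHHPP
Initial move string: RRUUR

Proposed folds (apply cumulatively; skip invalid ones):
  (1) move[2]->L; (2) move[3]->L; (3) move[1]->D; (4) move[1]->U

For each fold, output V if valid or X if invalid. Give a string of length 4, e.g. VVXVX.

Answer: XXXV

Derivation:
Initial: RRUUR -> [(0, 0), (1, 0), (2, 0), (2, 1), (2, 2), (3, 2)]
Fold 1: move[2]->L => RRLUR INVALID (collision), skipped
Fold 2: move[3]->L => RRULR INVALID (collision), skipped
Fold 3: move[1]->D => RDUUR INVALID (collision), skipped
Fold 4: move[1]->U => RUUUR VALID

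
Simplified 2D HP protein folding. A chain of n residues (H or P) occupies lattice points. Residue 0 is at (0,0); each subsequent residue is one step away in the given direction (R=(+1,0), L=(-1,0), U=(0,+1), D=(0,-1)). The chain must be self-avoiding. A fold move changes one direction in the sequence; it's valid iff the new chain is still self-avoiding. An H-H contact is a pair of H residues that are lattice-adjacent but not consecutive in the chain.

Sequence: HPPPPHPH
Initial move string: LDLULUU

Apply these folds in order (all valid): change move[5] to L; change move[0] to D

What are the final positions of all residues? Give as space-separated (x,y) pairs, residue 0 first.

Initial moves: LDLULUU
Fold: move[5]->L => LDLULLU (positions: [(0, 0), (-1, 0), (-1, -1), (-2, -1), (-2, 0), (-3, 0), (-4, 0), (-4, 1)])
Fold: move[0]->D => DDLULLU (positions: [(0, 0), (0, -1), (0, -2), (-1, -2), (-1, -1), (-2, -1), (-3, -1), (-3, 0)])

Answer: (0,0) (0,-1) (0,-2) (-1,-2) (-1,-1) (-2,-1) (-3,-1) (-3,0)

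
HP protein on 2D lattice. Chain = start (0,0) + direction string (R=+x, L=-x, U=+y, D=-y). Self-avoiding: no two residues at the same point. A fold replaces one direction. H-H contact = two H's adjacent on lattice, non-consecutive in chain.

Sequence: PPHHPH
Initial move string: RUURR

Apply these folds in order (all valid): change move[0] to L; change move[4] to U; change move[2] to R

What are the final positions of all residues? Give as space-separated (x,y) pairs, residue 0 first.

Answer: (0,0) (-1,0) (-1,1) (0,1) (1,1) (1,2)

Derivation:
Initial moves: RUURR
Fold: move[0]->L => LUURR (positions: [(0, 0), (-1, 0), (-1, 1), (-1, 2), (0, 2), (1, 2)])
Fold: move[4]->U => LUURU (positions: [(0, 0), (-1, 0), (-1, 1), (-1, 2), (0, 2), (0, 3)])
Fold: move[2]->R => LURRU (positions: [(0, 0), (-1, 0), (-1, 1), (0, 1), (1, 1), (1, 2)])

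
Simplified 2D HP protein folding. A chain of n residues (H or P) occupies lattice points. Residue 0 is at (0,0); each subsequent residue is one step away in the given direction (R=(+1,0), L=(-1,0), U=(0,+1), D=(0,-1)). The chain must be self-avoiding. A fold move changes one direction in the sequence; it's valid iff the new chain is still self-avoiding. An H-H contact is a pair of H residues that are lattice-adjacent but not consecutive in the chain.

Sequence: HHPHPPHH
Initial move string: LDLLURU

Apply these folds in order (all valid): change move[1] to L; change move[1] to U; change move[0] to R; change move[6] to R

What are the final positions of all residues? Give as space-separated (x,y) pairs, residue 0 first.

Answer: (0,0) (1,0) (1,1) (0,1) (-1,1) (-1,2) (0,2) (1,2)

Derivation:
Initial moves: LDLLURU
Fold: move[1]->L => LLLLURU (positions: [(0, 0), (-1, 0), (-2, 0), (-3, 0), (-4, 0), (-4, 1), (-3, 1), (-3, 2)])
Fold: move[1]->U => LULLURU (positions: [(0, 0), (-1, 0), (-1, 1), (-2, 1), (-3, 1), (-3, 2), (-2, 2), (-2, 3)])
Fold: move[0]->R => RULLURU (positions: [(0, 0), (1, 0), (1, 1), (0, 1), (-1, 1), (-1, 2), (0, 2), (0, 3)])
Fold: move[6]->R => RULLURR (positions: [(0, 0), (1, 0), (1, 1), (0, 1), (-1, 1), (-1, 2), (0, 2), (1, 2)])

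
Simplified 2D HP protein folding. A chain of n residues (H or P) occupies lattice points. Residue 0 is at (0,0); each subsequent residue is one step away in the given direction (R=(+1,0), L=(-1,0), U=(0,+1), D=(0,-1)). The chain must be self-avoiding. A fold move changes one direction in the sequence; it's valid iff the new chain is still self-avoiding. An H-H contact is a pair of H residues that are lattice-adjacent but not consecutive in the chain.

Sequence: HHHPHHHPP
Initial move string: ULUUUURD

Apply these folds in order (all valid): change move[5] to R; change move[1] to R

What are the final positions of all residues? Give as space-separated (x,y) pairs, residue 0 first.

Initial moves: ULUUUURD
Fold: move[5]->R => ULUUURRD (positions: [(0, 0), (0, 1), (-1, 1), (-1, 2), (-1, 3), (-1, 4), (0, 4), (1, 4), (1, 3)])
Fold: move[1]->R => URUUURRD (positions: [(0, 0), (0, 1), (1, 1), (1, 2), (1, 3), (1, 4), (2, 4), (3, 4), (3, 3)])

Answer: (0,0) (0,1) (1,1) (1,2) (1,3) (1,4) (2,4) (3,4) (3,3)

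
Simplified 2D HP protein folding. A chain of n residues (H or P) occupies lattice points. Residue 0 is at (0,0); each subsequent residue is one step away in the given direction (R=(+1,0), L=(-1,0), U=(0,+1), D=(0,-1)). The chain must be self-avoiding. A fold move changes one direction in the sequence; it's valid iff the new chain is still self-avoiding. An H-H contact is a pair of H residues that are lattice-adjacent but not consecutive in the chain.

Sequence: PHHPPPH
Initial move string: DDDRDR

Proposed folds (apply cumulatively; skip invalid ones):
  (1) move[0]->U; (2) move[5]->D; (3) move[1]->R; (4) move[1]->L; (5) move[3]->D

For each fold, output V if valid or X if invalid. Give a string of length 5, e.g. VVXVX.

Initial: DDDRDR -> [(0, 0), (0, -1), (0, -2), (0, -3), (1, -3), (1, -4), (2, -4)]
Fold 1: move[0]->U => UDDRDR INVALID (collision), skipped
Fold 2: move[5]->D => DDDRDD VALID
Fold 3: move[1]->R => DRDRDD VALID
Fold 4: move[1]->L => DLDRDD VALID
Fold 5: move[3]->D => DLDDDD VALID

Answer: XVVVV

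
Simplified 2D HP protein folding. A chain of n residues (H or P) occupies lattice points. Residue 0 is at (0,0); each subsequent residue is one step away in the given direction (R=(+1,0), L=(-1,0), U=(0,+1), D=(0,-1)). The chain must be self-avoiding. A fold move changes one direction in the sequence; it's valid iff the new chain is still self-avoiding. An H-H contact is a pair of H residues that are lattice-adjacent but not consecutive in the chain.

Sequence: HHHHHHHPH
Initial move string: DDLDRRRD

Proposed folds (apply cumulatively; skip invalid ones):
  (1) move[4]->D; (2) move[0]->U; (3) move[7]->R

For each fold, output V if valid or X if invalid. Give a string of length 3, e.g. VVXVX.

Answer: VXV

Derivation:
Initial: DDLDRRRD -> [(0, 0), (0, -1), (0, -2), (-1, -2), (-1, -3), (0, -3), (1, -3), (2, -3), (2, -4)]
Fold 1: move[4]->D => DDLDDRRD VALID
Fold 2: move[0]->U => UDLDDRRD INVALID (collision), skipped
Fold 3: move[7]->R => DDLDDRRR VALID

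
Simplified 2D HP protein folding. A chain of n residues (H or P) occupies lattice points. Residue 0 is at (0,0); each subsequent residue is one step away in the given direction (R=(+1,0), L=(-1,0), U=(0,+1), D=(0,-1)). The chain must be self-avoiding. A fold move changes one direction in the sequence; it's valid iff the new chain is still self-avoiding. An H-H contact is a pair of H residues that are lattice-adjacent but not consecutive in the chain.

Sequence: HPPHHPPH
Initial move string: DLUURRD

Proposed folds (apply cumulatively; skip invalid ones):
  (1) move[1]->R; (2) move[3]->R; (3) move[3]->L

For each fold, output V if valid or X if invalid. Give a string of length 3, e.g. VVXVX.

Answer: VVX

Derivation:
Initial: DLUURRD -> [(0, 0), (0, -1), (-1, -1), (-1, 0), (-1, 1), (0, 1), (1, 1), (1, 0)]
Fold 1: move[1]->R => DRUURRD VALID
Fold 2: move[3]->R => DRURRRD VALID
Fold 3: move[3]->L => DRULRRD INVALID (collision), skipped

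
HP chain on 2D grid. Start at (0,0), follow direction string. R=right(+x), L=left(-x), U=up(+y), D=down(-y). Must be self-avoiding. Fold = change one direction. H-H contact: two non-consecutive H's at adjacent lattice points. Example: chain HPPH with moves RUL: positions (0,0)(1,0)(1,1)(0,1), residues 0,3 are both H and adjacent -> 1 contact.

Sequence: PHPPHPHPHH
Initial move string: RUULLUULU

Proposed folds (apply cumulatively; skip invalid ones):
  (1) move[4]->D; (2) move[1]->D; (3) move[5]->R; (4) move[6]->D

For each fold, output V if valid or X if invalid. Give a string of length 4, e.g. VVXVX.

Answer: XXXX

Derivation:
Initial: RUULLUULU -> [(0, 0), (1, 0), (1, 1), (1, 2), (0, 2), (-1, 2), (-1, 3), (-1, 4), (-2, 4), (-2, 5)]
Fold 1: move[4]->D => RUULDUULU INVALID (collision), skipped
Fold 2: move[1]->D => RDULLUULU INVALID (collision), skipped
Fold 3: move[5]->R => RUULLRULU INVALID (collision), skipped
Fold 4: move[6]->D => RUULLUDLU INVALID (collision), skipped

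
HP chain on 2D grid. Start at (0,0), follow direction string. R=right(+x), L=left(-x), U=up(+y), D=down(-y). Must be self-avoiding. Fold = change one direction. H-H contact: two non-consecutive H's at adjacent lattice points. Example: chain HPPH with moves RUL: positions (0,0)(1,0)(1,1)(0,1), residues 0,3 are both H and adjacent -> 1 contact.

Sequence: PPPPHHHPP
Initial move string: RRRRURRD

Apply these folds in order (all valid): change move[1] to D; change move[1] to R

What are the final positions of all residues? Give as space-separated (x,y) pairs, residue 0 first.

Initial moves: RRRRURRD
Fold: move[1]->D => RDRRURRD (positions: [(0, 0), (1, 0), (1, -1), (2, -1), (3, -1), (3, 0), (4, 0), (5, 0), (5, -1)])
Fold: move[1]->R => RRRRURRD (positions: [(0, 0), (1, 0), (2, 0), (3, 0), (4, 0), (4, 1), (5, 1), (6, 1), (6, 0)])

Answer: (0,0) (1,0) (2,0) (3,0) (4,0) (4,1) (5,1) (6,1) (6,0)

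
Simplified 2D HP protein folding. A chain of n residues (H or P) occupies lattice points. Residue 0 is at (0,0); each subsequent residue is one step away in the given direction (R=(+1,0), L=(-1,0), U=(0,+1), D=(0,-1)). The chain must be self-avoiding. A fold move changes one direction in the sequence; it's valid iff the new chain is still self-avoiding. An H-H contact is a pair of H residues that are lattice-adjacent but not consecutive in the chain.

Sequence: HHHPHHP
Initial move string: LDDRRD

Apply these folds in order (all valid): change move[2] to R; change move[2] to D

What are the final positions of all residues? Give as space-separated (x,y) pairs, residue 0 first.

Answer: (0,0) (-1,0) (-1,-1) (-1,-2) (0,-2) (1,-2) (1,-3)

Derivation:
Initial moves: LDDRRD
Fold: move[2]->R => LDRRRD (positions: [(0, 0), (-1, 0), (-1, -1), (0, -1), (1, -1), (2, -1), (2, -2)])
Fold: move[2]->D => LDDRRD (positions: [(0, 0), (-1, 0), (-1, -1), (-1, -2), (0, -2), (1, -2), (1, -3)])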